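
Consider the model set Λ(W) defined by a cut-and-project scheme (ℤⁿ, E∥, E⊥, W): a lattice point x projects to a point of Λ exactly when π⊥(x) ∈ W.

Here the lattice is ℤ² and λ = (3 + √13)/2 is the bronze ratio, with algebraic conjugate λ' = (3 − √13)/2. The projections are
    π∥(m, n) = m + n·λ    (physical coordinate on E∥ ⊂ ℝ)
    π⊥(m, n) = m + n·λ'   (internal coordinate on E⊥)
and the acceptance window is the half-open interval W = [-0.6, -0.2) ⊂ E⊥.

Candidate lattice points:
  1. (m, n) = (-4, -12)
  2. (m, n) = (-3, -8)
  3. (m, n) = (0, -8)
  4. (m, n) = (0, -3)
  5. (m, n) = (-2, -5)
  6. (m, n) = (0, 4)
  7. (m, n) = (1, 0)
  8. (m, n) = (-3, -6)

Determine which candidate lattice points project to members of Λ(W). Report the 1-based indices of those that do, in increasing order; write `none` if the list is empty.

1, 2, 5

λ' = (3−√13)/2 ≈ -0.30278.
candidate 1: (m,n)=(-4,-12) → π∥ = -4-12·λ ≈ -43.63331, π⊥ = -4-12·λ' ≈ -0.36669 ∈ [-0.6, -0.2) ⇒ IN Λ
candidate 2: (m,n)=(-3,-8) → π∥ = -3-8·λ ≈ -29.42221, π⊥ = -3-8·λ' ≈ -0.57779 ∈ [-0.6, -0.2) ⇒ IN Λ
candidate 3: (m,n)=(0,-8) → π∥ = 0-8·λ ≈ -26.42221, π⊥ = 0-8·λ' ≈ 2.42221 ∉ [-0.6, -0.2) ⇒ out
candidate 4: (m,n)=(0,-3) → π∥ = 0-3·λ ≈ -9.90833, π⊥ = 0-3·λ' ≈ 0.90833 ∉ [-0.6, -0.2) ⇒ out
candidate 5: (m,n)=(-2,-5) → π∥ = -2-5·λ ≈ -18.51388, π⊥ = -2-5·λ' ≈ -0.48612 ∈ [-0.6, -0.2) ⇒ IN Λ
candidate 6: (m,n)=(0,4) → π∥ = 0+4·λ ≈ 13.21110, π⊥ = 0+4·λ' ≈ -1.21110 ∉ [-0.6, -0.2) ⇒ out
candidate 7: (m,n)=(1,0) → π∥ = 1+0·λ ≈ 1.00000, π⊥ = 1+0·λ' ≈ 1.00000 ∉ [-0.6, -0.2) ⇒ out
candidate 8: (m,n)=(-3,-6) → π∥ = -3-6·λ ≈ -22.81665, π⊥ = -3-6·λ' ≈ -1.18335 ∉ [-0.6, -0.2) ⇒ out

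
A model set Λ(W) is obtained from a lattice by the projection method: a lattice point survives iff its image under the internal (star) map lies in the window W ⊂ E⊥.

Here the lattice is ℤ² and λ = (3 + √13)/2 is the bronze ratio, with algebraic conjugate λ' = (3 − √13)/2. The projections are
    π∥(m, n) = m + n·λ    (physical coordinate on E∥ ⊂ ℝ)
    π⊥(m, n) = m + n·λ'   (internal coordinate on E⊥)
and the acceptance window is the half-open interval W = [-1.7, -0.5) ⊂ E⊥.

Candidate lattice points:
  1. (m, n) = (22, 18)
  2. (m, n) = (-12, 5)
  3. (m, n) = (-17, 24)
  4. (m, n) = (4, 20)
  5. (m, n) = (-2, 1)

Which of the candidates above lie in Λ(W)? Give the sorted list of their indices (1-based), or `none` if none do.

Compute λ' = (3−√13)/2 = -0.302776, so π⊥(m,n) = m -0.302776·n.
#1 (22,18): internal coord 22 + (18)·λ' = +16.550039; +16.550039 ∉ [-1.7, -0.5) → out
#2 (-12,5): internal coord -12 + (5)·λ' = -13.513878; -13.513878 ∉ [-1.7, -0.5) → out
#3 (-17,24): internal coord -17 + (24)·λ' = -24.266615; -24.266615 ∉ [-1.7, -0.5) → out
#4 (4,20): internal coord 4 + (20)·λ' = -2.055513; -2.055513 ∉ [-1.7, -0.5) → out
#5 (-2,1): internal coord -2 + (1)·λ' = -2.302776; -2.302776 ∉ [-1.7, -0.5) → out

none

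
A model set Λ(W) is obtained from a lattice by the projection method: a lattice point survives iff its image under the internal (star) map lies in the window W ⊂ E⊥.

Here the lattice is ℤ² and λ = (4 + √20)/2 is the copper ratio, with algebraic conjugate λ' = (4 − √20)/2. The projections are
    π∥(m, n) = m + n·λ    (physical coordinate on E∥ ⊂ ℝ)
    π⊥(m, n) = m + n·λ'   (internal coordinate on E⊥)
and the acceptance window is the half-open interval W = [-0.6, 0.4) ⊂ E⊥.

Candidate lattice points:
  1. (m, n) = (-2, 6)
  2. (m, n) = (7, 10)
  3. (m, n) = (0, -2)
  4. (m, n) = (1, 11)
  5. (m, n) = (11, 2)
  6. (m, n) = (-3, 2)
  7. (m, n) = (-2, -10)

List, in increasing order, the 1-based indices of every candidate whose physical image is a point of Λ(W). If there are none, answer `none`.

7

Numerically λ ≈ 4.23607 and λ' = −1/λ ≈ -0.23607.
[1] lift (-2,6): star map gives -3.41641; window check -0.6 ≤ -3.41641 < 0.4 is false → out
[2] lift (7,10): star map gives 4.63932; window check -0.6 ≤ 4.63932 < 0.4 is false → out
[3] lift (0,-2): star map gives 0.47214; window check -0.6 ≤ 0.47214 < 0.4 is false → out
[4] lift (1,11): star map gives -1.59675; window check -0.6 ≤ -1.59675 < 0.4 is false → out
[5] lift (11,2): star map gives 10.52786; window check -0.6 ≤ 10.52786 < 0.4 is false → out
[6] lift (-3,2): star map gives -3.47214; window check -0.6 ≤ -3.47214 < 0.4 is false → out
[7] lift (-2,-10): star map gives 0.36068; window check -0.6 ≤ 0.36068 < 0.4 is true → IN Λ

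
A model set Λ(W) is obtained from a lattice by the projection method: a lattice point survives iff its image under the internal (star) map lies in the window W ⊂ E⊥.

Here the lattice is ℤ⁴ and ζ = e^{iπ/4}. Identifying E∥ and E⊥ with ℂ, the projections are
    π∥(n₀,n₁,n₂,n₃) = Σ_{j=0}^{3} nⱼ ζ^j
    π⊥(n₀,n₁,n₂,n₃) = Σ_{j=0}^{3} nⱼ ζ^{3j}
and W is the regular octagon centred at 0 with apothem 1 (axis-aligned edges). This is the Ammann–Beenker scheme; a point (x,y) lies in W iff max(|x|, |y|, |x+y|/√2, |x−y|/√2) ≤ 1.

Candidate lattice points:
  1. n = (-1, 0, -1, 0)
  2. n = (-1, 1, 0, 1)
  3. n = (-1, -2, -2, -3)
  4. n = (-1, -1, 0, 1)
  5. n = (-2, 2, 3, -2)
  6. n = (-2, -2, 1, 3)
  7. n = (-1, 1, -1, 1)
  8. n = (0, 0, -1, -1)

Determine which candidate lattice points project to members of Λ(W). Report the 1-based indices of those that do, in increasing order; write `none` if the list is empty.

4, 8

Internal map: ζ^{3j} for j=0..3 gives (1,0), (−√2/2,√2/2), (0,−1), (√2/2,√2/2).
#1 (-1, 0, -1, 0): internal (-1.000000, 1.000000); octagon support 1.414214 vs apothem 1 → ∉ W
#2 (-1, 1, 0, 1): internal (-1.000000, 1.414214); octagon support 1.707107 vs apothem 1 → ∉ W
#3 (-1, -2, -2, -3): internal (-1.707107, -1.535534); octagon support 2.292893 vs apothem 1 → ∉ W
#4 (-1, -1, 0, 1): internal (0.414214, 0.000000); octagon support 0.414214 vs apothem 1 → ∈ W
#5 (-2, 2, 3, -2): internal (-4.828427, -3.000000); octagon support 5.535534 vs apothem 1 → ∉ W
#6 (-2, -2, 1, 3): internal (1.535534, -0.292893); octagon support 1.535534 vs apothem 1 → ∉ W
#7 (-1, 1, -1, 1): internal (-1.000000, 2.414214); octagon support 2.414214 vs apothem 1 → ∉ W
#8 (0, 0, -1, -1): internal (-0.707107, 0.292893); octagon support 0.707107 vs apothem 1 → ∈ W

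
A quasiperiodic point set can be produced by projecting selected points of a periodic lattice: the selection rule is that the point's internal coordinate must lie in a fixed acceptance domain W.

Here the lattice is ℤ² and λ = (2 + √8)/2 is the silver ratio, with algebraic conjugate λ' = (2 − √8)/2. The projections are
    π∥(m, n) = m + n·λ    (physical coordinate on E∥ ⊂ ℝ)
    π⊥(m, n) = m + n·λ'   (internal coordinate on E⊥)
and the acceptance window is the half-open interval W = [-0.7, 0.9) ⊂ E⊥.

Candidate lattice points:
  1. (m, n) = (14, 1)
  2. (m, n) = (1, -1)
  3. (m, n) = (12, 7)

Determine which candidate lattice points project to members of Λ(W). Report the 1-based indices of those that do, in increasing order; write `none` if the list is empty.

λ' = (2−√8)/2 ≈ -0.41421.
candidate 1: (m,n)=(14,1) → π∥ = 14+1·λ ≈ 16.41421, π⊥ = 14+1·λ' ≈ 13.58579 ∉ [-0.7, 0.9) ⇒ out
candidate 2: (m,n)=(1,-1) → π∥ = 1-1·λ ≈ -1.41421, π⊥ = 1-1·λ' ≈ 1.41421 ∉ [-0.7, 0.9) ⇒ out
candidate 3: (m,n)=(12,7) → π∥ = 12+7·λ ≈ 28.89949, π⊥ = 12+7·λ' ≈ 9.10051 ∉ [-0.7, 0.9) ⇒ out

none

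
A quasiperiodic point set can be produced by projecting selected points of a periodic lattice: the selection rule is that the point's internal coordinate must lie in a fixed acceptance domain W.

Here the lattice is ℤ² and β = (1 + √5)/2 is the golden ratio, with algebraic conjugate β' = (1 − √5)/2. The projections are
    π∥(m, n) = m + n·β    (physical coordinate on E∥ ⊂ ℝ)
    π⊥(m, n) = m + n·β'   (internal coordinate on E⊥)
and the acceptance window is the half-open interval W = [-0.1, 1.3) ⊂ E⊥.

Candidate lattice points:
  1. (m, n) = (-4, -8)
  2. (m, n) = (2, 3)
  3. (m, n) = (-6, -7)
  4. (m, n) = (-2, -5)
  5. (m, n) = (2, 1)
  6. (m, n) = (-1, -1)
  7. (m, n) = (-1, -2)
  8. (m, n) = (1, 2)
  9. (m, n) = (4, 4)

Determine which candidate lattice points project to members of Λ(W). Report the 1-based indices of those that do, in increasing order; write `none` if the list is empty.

β' = (1−√5)/2 ≈ -0.6180.
[1] lift (-4,-8): star map gives 0.9443; window check -0.1 ≤ 0.9443 < 1.3 is true → IN Λ
[2] lift (2,3): star map gives 0.1459; window check -0.1 ≤ 0.1459 < 1.3 is true → IN Λ
[3] lift (-6,-7): star map gives -1.6738; window check -0.1 ≤ -1.6738 < 1.3 is false → out
[4] lift (-2,-5): star map gives 1.0902; window check -0.1 ≤ 1.0902 < 1.3 is true → IN Λ
[5] lift (2,1): star map gives 1.3820; window check -0.1 ≤ 1.3820 < 1.3 is false → out
[6] lift (-1,-1): star map gives -0.3820; window check -0.1 ≤ -0.3820 < 1.3 is false → out
[7] lift (-1,-2): star map gives 0.2361; window check -0.1 ≤ 0.2361 < 1.3 is true → IN Λ
[8] lift (1,2): star map gives -0.2361; window check -0.1 ≤ -0.2361 < 1.3 is false → out
[9] lift (4,4): star map gives 1.5279; window check -0.1 ≤ 1.5279 < 1.3 is false → out

1, 2, 4, 7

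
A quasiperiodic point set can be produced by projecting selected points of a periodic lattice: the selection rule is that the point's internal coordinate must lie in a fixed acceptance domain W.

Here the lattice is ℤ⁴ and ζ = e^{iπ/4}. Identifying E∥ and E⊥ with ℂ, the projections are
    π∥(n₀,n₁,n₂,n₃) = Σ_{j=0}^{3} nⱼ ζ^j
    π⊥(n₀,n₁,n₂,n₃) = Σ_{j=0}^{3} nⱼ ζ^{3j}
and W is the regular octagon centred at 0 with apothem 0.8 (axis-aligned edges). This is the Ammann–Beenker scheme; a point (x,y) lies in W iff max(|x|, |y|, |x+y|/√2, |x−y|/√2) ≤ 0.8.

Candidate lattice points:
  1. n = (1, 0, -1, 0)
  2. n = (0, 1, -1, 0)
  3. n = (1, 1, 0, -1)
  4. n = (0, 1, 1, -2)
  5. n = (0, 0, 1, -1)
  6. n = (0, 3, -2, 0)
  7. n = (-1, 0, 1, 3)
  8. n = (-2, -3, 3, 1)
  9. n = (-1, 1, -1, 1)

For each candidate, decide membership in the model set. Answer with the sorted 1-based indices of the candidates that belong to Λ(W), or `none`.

3

With ζ = e^{iπ/4} the internal vectors are ζ^0,ζ^3,ζ^6,ζ^9.
candidate 1: n = (1, 0, -1, 0) → π⊥ ≈ (+1.0000, +1.0000); max(|x|,|y|,|x±y|/√2) = 1.4142 > 0.8 ⇒ ∉ W
candidate 2: n = (0, 1, -1, 0) → π⊥ ≈ (-0.7071, +1.7071); max(|x|,|y|,|x±y|/√2) = 1.7071 > 0.8 ⇒ ∉ W
candidate 3: n = (1, 1, 0, -1) → π⊥ ≈ (-0.4142, +0.0000); max(|x|,|y|,|x±y|/√2) = 0.4142 ≤ 0.8 ⇒ ∈ W
candidate 4: n = (0, 1, 1, -2) → π⊥ ≈ (-2.1213, -1.7071); max(|x|,|y|,|x±y|/√2) = 2.7071 > 0.8 ⇒ ∉ W
candidate 5: n = (0, 0, 1, -1) → π⊥ ≈ (-0.7071, -1.7071); max(|x|,|y|,|x±y|/√2) = 1.7071 > 0.8 ⇒ ∉ W
candidate 6: n = (0, 3, -2, 0) → π⊥ ≈ (-2.1213, +4.1213); max(|x|,|y|,|x±y|/√2) = 4.4142 > 0.8 ⇒ ∉ W
candidate 7: n = (-1, 0, 1, 3) → π⊥ ≈ (+1.1213, +1.1213); max(|x|,|y|,|x±y|/√2) = 1.5858 > 0.8 ⇒ ∉ W
candidate 8: n = (-2, -3, 3, 1) → π⊥ ≈ (+0.8284, -4.4142); max(|x|,|y|,|x±y|/√2) = 4.4142 > 0.8 ⇒ ∉ W
candidate 9: n = (-1, 1, -1, 1) → π⊥ ≈ (-1.0000, +2.4142); max(|x|,|y|,|x±y|/√2) = 2.4142 > 0.8 ⇒ ∉ W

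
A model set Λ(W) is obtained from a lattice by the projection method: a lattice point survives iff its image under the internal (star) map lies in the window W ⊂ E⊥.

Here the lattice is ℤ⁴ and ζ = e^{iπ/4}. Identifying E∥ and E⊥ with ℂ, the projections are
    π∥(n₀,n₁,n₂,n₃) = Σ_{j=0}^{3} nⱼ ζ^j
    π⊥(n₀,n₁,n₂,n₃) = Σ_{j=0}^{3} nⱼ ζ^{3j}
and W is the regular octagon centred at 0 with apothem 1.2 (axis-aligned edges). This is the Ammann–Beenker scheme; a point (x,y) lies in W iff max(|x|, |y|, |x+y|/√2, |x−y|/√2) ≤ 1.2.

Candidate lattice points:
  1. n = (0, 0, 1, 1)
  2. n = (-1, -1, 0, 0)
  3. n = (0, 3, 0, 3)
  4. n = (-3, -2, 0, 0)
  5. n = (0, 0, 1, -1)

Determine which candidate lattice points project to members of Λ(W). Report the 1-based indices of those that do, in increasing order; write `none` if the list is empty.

π⊥(n) = n₀ + n₁ζ³ + n₂ζ⁶ + n₃ζ⁹ where ζ = e^{iπ/4}.
#1 (0, 0, 1, 1): internal (0.707107, -0.292893); octagon support 0.707107 vs apothem 1.2 → ∈ W
#2 (-1, -1, 0, 0): internal (-0.292893, -0.707107); octagon support 0.707107 vs apothem 1.2 → ∈ W
#3 (0, 3, 0, 3): internal (0.000000, 4.242641); octagon support 4.242641 vs apothem 1.2 → ∉ W
#4 (-3, -2, 0, 0): internal (-1.585786, -1.414214); octagon support 2.121320 vs apothem 1.2 → ∉ W
#5 (0, 0, 1, -1): internal (-0.707107, -1.707107); octagon support 1.707107 vs apothem 1.2 → ∉ W

1, 2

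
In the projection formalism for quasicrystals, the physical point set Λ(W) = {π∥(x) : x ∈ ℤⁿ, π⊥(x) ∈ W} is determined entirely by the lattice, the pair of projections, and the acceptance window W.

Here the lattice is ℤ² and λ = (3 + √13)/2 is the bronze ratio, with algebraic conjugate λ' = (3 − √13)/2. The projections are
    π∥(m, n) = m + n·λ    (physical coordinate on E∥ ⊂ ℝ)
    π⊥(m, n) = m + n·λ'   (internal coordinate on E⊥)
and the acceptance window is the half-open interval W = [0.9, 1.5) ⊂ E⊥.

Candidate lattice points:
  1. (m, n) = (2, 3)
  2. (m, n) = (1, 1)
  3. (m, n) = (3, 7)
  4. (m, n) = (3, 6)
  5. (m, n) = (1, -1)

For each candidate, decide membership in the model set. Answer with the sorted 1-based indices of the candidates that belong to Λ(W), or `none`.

Compute λ' = (3−√13)/2 = -0.30278, so π⊥(m,n) = m -0.30278·n.
candidate 1: (m,n)=(2,3) → π∥ = 2+3·λ ≈ 11.90833, π⊥ = 2+3·λ' ≈ 1.09167 ∈ [0.9, 1.5) ⇒ IN Λ
candidate 2: (m,n)=(1,1) → π∥ = 1+1·λ ≈ 4.30278, π⊥ = 1+1·λ' ≈ 0.69722 ∉ [0.9, 1.5) ⇒ out
candidate 3: (m,n)=(3,7) → π∥ = 3+7·λ ≈ 26.11943, π⊥ = 3+7·λ' ≈ 0.88057 ∉ [0.9, 1.5) ⇒ out
candidate 4: (m,n)=(3,6) → π∥ = 3+6·λ ≈ 22.81665, π⊥ = 3+6·λ' ≈ 1.18335 ∈ [0.9, 1.5) ⇒ IN Λ
candidate 5: (m,n)=(1,-1) → π∥ = 1-1·λ ≈ -2.30278, π⊥ = 1-1·λ' ≈ 1.30278 ∈ [0.9, 1.5) ⇒ IN Λ

1, 4, 5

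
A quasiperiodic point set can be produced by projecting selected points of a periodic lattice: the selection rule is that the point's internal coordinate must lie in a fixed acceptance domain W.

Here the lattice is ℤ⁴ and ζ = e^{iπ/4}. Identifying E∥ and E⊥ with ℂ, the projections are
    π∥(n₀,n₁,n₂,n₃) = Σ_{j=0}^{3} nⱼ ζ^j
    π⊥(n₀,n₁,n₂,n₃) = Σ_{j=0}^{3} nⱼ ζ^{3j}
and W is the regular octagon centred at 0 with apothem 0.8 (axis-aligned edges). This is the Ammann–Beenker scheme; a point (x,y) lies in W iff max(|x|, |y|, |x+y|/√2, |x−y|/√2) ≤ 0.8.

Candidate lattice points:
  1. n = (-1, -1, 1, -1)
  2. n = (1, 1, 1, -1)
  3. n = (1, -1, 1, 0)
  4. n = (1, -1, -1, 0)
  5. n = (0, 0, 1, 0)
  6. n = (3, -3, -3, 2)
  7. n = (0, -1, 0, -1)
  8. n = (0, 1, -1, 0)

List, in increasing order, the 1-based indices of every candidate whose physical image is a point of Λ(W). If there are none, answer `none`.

none

With ζ = e^{iπ/4} the internal vectors are ζ^0,ζ^3,ζ^6,ζ^9.
candidate 1: n = (-1, -1, 1, -1) → π⊥ ≈ (-1.000000, -2.414214); max(|x|,|y|,|x±y|/√2) = 2.414214 > 0.8 ⇒ ∉ W
candidate 2: n = (1, 1, 1, -1) → π⊥ ≈ (-0.414214, -1.000000); max(|x|,|y|,|x±y|/√2) = 1.000000 > 0.8 ⇒ ∉ W
candidate 3: n = (1, -1, 1, 0) → π⊥ ≈ (+1.707107, -1.707107); max(|x|,|y|,|x±y|/√2) = 2.414214 > 0.8 ⇒ ∉ W
candidate 4: n = (1, -1, -1, 0) → π⊥ ≈ (+1.707107, +0.292893); max(|x|,|y|,|x±y|/√2) = 1.707107 > 0.8 ⇒ ∉ W
candidate 5: n = (0, 0, 1, 0) → π⊥ ≈ (+0.000000, -1.000000); max(|x|,|y|,|x±y|/√2) = 1.000000 > 0.8 ⇒ ∉ W
candidate 6: n = (3, -3, -3, 2) → π⊥ ≈ (+6.535534, +2.292893); max(|x|,|y|,|x±y|/√2) = 6.535534 > 0.8 ⇒ ∉ W
candidate 7: n = (0, -1, 0, -1) → π⊥ ≈ (+0.000000, -1.414214); max(|x|,|y|,|x±y|/√2) = 1.414214 > 0.8 ⇒ ∉ W
candidate 8: n = (0, 1, -1, 0) → π⊥ ≈ (-0.707107, +1.707107); max(|x|,|y|,|x±y|/√2) = 1.707107 > 0.8 ⇒ ∉ W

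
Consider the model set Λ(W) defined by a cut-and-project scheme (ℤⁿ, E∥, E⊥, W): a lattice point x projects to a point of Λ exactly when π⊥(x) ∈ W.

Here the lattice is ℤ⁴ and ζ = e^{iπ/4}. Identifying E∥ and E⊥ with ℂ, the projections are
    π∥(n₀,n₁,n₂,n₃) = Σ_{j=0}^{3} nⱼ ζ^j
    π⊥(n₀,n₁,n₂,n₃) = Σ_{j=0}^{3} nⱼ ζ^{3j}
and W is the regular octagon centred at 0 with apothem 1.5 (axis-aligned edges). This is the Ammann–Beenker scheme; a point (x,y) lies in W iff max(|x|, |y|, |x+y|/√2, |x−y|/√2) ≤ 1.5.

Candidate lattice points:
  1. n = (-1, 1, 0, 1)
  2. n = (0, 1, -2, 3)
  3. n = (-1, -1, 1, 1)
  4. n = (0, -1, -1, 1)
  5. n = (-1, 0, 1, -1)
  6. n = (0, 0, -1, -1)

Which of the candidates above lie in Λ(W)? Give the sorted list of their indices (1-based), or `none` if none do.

3, 6

Internal map: ζ^{3j} for j=0..3 gives (1,0), (−√2/2,√2/2), (0,−1), (√2/2,√2/2).
candidate 1: n = (-1, 1, 0, 1) → π⊥ ≈ (-1.00000, +1.41421); max(|x|,|y|,|x±y|/√2) = 1.70711 > 1.5 ⇒ ∉ W
candidate 2: n = (0, 1, -2, 3) → π⊥ ≈ (+1.41421, +4.82843); max(|x|,|y|,|x±y|/√2) = 4.82843 > 1.5 ⇒ ∉ W
candidate 3: n = (-1, -1, 1, 1) → π⊥ ≈ (+0.41421, -1.00000); max(|x|,|y|,|x±y|/√2) = 1.00000 ≤ 1.5 ⇒ ∈ W
candidate 4: n = (0, -1, -1, 1) → π⊥ ≈ (+1.41421, +1.00000); max(|x|,|y|,|x±y|/√2) = 1.70711 > 1.5 ⇒ ∉ W
candidate 5: n = (-1, 0, 1, -1) → π⊥ ≈ (-1.70711, -1.70711); max(|x|,|y|,|x±y|/√2) = 2.41421 > 1.5 ⇒ ∉ W
candidate 6: n = (0, 0, -1, -1) → π⊥ ≈ (-0.70711, +0.29289); max(|x|,|y|,|x±y|/√2) = 0.70711 ≤ 1.5 ⇒ ∈ W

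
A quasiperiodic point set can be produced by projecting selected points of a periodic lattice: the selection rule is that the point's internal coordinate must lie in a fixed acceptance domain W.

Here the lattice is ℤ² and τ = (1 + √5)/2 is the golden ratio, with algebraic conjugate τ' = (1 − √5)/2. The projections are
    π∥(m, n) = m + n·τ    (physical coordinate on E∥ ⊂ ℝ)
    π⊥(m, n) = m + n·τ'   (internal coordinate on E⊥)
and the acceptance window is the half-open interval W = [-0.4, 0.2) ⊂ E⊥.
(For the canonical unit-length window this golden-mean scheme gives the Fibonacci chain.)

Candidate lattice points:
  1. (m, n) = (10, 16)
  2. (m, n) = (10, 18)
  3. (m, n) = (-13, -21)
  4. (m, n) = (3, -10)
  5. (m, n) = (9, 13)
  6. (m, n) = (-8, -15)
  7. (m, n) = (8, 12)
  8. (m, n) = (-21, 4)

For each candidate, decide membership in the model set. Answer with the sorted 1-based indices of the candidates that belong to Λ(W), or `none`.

Compute τ' = (1−√5)/2 = -0.6180, so π⊥(m,n) = m -0.6180·n.
[1] lift (10,16): star map gives 0.1115; window check -0.4 ≤ 0.1115 < 0.2 is true → IN Λ
[2] lift (10,18): star map gives -1.1246; window check -0.4 ≤ -1.1246 < 0.2 is false → out
[3] lift (-13,-21): star map gives -0.0213; window check -0.4 ≤ -0.0213 < 0.2 is true → IN Λ
[4] lift (3,-10): star map gives 9.1803; window check -0.4 ≤ 9.1803 < 0.2 is false → out
[5] lift (9,13): star map gives 0.9656; window check -0.4 ≤ 0.9656 < 0.2 is false → out
[6] lift (-8,-15): star map gives 1.2705; window check -0.4 ≤ 1.2705 < 0.2 is false → out
[7] lift (8,12): star map gives 0.5836; window check -0.4 ≤ 0.5836 < 0.2 is false → out
[8] lift (-21,4): star map gives -23.4721; window check -0.4 ≤ -23.4721 < 0.2 is false → out

1, 3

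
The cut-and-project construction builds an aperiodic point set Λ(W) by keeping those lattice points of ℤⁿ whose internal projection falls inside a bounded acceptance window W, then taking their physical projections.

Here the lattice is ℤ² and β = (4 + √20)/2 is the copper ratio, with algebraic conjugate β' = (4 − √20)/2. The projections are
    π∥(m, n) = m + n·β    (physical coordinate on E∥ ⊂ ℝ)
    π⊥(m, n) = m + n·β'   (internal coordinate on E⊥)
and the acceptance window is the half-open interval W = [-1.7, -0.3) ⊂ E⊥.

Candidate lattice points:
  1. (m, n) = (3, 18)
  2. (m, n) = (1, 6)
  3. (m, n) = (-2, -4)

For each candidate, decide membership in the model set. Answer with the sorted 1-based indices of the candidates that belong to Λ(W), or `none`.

Numerically β ≈ 4.236068 and β' = −1/β ≈ -0.236068.
[1] lift (3,18): star map gives -1.249224; window check -1.7 ≤ -1.249224 < -0.3 is true → IN Λ
[2] lift (1,6): star map gives -0.416408; window check -1.7 ≤ -0.416408 < -0.3 is true → IN Λ
[3] lift (-2,-4): star map gives -1.055728; window check -1.7 ≤ -1.055728 < -0.3 is true → IN Λ

1, 2, 3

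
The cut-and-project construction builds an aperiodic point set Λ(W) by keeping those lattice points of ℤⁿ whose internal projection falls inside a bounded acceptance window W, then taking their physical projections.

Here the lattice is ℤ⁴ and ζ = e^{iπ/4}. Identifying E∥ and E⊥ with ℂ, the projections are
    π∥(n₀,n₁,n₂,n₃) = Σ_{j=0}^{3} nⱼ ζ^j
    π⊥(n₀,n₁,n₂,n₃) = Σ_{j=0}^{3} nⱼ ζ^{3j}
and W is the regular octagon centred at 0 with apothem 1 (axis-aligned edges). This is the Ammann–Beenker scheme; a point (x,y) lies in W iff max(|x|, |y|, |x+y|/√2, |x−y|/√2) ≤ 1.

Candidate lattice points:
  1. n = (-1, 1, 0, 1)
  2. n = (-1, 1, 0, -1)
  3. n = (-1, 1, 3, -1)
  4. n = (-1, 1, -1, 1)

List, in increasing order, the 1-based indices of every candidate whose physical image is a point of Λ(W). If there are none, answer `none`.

With ζ = e^{iπ/4} the internal vectors are ζ^0,ζ^3,ζ^6,ζ^9.
#1 (-1, 1, 0, 1): internal (-1.0000, 1.4142); octagon support 1.7071 vs apothem 1 → ∉ W
#2 (-1, 1, 0, -1): internal (-2.4142, 0.0000); octagon support 2.4142 vs apothem 1 → ∉ W
#3 (-1, 1, 3, -1): internal (-2.4142, -3.0000); octagon support 3.8284 vs apothem 1 → ∉ W
#4 (-1, 1, -1, 1): internal (-1.0000, 2.4142); octagon support 2.4142 vs apothem 1 → ∉ W

none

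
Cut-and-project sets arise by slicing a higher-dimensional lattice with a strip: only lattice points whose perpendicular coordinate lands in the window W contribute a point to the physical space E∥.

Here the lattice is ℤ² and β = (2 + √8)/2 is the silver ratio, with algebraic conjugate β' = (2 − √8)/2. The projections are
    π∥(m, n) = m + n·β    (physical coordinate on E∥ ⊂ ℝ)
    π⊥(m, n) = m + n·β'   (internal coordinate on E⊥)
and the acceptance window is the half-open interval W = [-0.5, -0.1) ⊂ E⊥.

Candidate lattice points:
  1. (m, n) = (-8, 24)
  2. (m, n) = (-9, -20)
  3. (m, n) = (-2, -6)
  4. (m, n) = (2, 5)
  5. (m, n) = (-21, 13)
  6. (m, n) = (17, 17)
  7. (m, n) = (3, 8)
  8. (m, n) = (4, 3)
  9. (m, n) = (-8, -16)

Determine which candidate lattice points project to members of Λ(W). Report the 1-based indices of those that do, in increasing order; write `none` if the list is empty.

Numerically β ≈ 2.41421 and β' = −1/β ≈ -0.41421.
[1] lift (-8,24): star map gives -17.94113; window check -0.5 ≤ -17.94113 < -0.1 is false → out
[2] lift (-9,-20): star map gives -0.71573; window check -0.5 ≤ -0.71573 < -0.1 is false → out
[3] lift (-2,-6): star map gives 0.48528; window check -0.5 ≤ 0.48528 < -0.1 is false → out
[4] lift (2,5): star map gives -0.07107; window check -0.5 ≤ -0.07107 < -0.1 is false → out
[5] lift (-21,13): star map gives -26.38478; window check -0.5 ≤ -26.38478 < -0.1 is false → out
[6] lift (17,17): star map gives 9.95837; window check -0.5 ≤ 9.95837 < -0.1 is false → out
[7] lift (3,8): star map gives -0.31371; window check -0.5 ≤ -0.31371 < -0.1 is true → IN Λ
[8] lift (4,3): star map gives 2.75736; window check -0.5 ≤ 2.75736 < -0.1 is false → out
[9] lift (-8,-16): star map gives -1.37258; window check -0.5 ≤ -1.37258 < -0.1 is false → out

7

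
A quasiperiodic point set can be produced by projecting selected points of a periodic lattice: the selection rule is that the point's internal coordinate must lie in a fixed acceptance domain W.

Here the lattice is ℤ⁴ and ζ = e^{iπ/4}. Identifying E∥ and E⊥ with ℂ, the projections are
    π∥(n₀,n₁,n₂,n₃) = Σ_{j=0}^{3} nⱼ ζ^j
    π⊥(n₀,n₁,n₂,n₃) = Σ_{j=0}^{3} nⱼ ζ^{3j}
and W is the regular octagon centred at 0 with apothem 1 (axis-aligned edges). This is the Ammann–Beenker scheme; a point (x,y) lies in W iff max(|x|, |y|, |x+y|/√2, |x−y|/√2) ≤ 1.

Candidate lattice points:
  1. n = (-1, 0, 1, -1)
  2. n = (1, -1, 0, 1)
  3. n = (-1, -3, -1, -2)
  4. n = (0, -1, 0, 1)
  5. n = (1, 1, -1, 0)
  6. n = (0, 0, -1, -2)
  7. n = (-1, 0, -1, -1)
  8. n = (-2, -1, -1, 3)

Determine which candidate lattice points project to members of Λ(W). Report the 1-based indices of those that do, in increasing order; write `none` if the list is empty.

π⊥(n) = n₀ + n₁ζ³ + n₂ζ⁶ + n₃ζ⁹ where ζ = e^{iπ/4}.
#1 (-1, 0, 1, -1): internal (-1.70711, -1.70711); octagon support 2.41421 vs apothem 1 → ∉ W
#2 (1, -1, 0, 1): internal (2.41421, 0.00000); octagon support 2.41421 vs apothem 1 → ∉ W
#3 (-1, -3, -1, -2): internal (-0.29289, -2.53553); octagon support 2.53553 vs apothem 1 → ∉ W
#4 (0, -1, 0, 1): internal (1.41421, 0.00000); octagon support 1.41421 vs apothem 1 → ∉ W
#5 (1, 1, -1, 0): internal (0.29289, 1.70711); octagon support 1.70711 vs apothem 1 → ∉ W
#6 (0, 0, -1, -2): internal (-1.41421, -0.41421); octagon support 1.41421 vs apothem 1 → ∉ W
#7 (-1, 0, -1, -1): internal (-1.70711, 0.29289); octagon support 1.70711 vs apothem 1 → ∉ W
#8 (-2, -1, -1, 3): internal (0.82843, 2.41421); octagon support 2.41421 vs apothem 1 → ∉ W

none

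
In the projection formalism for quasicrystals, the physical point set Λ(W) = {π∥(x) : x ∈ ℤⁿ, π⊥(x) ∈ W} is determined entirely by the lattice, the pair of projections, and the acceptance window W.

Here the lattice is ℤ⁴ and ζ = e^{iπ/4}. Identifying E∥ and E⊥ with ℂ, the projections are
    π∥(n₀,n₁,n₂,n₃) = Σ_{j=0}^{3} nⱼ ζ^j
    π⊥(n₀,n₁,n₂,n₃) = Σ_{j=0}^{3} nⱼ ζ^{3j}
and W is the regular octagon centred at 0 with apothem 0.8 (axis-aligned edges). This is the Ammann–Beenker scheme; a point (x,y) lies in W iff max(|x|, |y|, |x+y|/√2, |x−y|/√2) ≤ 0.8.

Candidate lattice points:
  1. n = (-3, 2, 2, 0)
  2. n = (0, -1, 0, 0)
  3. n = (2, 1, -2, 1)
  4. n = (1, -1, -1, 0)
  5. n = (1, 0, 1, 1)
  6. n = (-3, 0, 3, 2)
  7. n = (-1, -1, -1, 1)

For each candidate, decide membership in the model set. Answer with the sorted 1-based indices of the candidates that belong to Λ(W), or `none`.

none

With ζ = e^{iπ/4} the internal vectors are ζ^0,ζ^3,ζ^6,ζ^9.
candidate 1: n = (-3, 2, 2, 0) → π⊥ ≈ (-4.41421, -0.58579); max(|x|,|y|,|x±y|/√2) = 4.41421 > 0.8 ⇒ ∉ W
candidate 2: n = (0, -1, 0, 0) → π⊥ ≈ (+0.70711, -0.70711); max(|x|,|y|,|x±y|/√2) = 1.00000 > 0.8 ⇒ ∉ W
candidate 3: n = (2, 1, -2, 1) → π⊥ ≈ (+2.00000, +3.41421); max(|x|,|y|,|x±y|/√2) = 3.82843 > 0.8 ⇒ ∉ W
candidate 4: n = (1, -1, -1, 0) → π⊥ ≈ (+1.70711, +0.29289); max(|x|,|y|,|x±y|/√2) = 1.70711 > 0.8 ⇒ ∉ W
candidate 5: n = (1, 0, 1, 1) → π⊥ ≈ (+1.70711, -0.29289); max(|x|,|y|,|x±y|/√2) = 1.70711 > 0.8 ⇒ ∉ W
candidate 6: n = (-3, 0, 3, 2) → π⊥ ≈ (-1.58579, -1.58579); max(|x|,|y|,|x±y|/√2) = 2.24264 > 0.8 ⇒ ∉ W
candidate 7: n = (-1, -1, -1, 1) → π⊥ ≈ (+0.41421, +1.00000); max(|x|,|y|,|x±y|/√2) = 1.00000 > 0.8 ⇒ ∉ W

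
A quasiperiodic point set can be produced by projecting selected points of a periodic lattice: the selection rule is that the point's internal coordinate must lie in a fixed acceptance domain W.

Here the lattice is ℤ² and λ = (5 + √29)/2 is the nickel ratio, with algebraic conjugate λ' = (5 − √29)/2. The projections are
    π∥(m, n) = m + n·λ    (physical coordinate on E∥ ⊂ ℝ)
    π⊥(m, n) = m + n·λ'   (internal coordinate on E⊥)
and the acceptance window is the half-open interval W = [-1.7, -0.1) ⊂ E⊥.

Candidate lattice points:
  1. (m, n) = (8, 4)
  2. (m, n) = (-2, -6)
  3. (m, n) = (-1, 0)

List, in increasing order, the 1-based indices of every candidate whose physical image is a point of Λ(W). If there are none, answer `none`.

Numerically λ ≈ 5.19258 and λ' = −1/λ ≈ -0.19258.
[1] lift (8,4): star map gives 7.22967; window check -1.7 ≤ 7.22967 < -0.1 is false → out
[2] lift (-2,-6): star map gives -0.84451; window check -1.7 ≤ -0.84451 < -0.1 is true → IN Λ
[3] lift (-1,0): star map gives -1.00000; window check -1.7 ≤ -1.00000 < -0.1 is true → IN Λ

2, 3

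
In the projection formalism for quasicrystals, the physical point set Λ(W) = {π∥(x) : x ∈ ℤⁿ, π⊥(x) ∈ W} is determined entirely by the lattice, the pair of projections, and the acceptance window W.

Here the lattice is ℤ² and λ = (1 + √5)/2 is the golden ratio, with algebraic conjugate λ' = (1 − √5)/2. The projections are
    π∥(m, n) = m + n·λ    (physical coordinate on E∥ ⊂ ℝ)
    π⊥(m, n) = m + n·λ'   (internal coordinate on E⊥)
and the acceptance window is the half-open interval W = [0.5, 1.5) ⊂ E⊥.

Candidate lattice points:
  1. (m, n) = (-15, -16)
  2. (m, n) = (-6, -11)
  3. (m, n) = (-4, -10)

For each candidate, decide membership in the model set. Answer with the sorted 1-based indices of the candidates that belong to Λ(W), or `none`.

2

Compute λ' = (1−√5)/2 = -0.61803, so π⊥(m,n) = m -0.61803·n.
#1 (-15,-16): internal coord -15 + (-16)·λ' = -5.11146; -5.11146 ∉ [0.5, 1.5) → out
#2 (-6,-11): internal coord -6 + (-11)·λ' = +0.79837; +0.79837 ∈ [0.5, 1.5) → IN Λ
#3 (-4,-10): internal coord -4 + (-10)·λ' = +2.18034; +2.18034 ∉ [0.5, 1.5) → out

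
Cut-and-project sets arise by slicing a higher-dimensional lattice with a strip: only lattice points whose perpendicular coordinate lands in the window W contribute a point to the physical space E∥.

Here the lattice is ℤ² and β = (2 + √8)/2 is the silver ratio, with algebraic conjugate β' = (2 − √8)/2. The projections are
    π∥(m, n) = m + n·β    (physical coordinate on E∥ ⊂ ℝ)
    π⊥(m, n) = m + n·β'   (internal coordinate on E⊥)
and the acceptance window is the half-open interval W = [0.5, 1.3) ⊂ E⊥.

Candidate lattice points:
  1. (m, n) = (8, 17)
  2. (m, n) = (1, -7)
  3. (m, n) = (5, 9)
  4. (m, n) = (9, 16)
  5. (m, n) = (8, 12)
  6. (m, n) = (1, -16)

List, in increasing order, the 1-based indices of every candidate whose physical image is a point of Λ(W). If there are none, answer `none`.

1, 3

β' = (2−√8)/2 ≈ -0.4142.
candidate 1: (m,n)=(8,17) → π∥ = 8+17·β ≈ 49.0416, π⊥ = 8+17·β' ≈ 0.9584 ∈ [0.5, 1.3) ⇒ IN Λ
candidate 2: (m,n)=(1,-7) → π∥ = 1-7·β ≈ -15.8995, π⊥ = 1-7·β' ≈ 3.8995 ∉ [0.5, 1.3) ⇒ out
candidate 3: (m,n)=(5,9) → π∥ = 5+9·β ≈ 26.7279, π⊥ = 5+9·β' ≈ 1.2721 ∈ [0.5, 1.3) ⇒ IN Λ
candidate 4: (m,n)=(9,16) → π∥ = 9+16·β ≈ 47.6274, π⊥ = 9+16·β' ≈ 2.3726 ∉ [0.5, 1.3) ⇒ out
candidate 5: (m,n)=(8,12) → π∥ = 8+12·β ≈ 36.9706, π⊥ = 8+12·β' ≈ 3.0294 ∉ [0.5, 1.3) ⇒ out
candidate 6: (m,n)=(1,-16) → π∥ = 1-16·β ≈ -37.6274, π⊥ = 1-16·β' ≈ 7.6274 ∉ [0.5, 1.3) ⇒ out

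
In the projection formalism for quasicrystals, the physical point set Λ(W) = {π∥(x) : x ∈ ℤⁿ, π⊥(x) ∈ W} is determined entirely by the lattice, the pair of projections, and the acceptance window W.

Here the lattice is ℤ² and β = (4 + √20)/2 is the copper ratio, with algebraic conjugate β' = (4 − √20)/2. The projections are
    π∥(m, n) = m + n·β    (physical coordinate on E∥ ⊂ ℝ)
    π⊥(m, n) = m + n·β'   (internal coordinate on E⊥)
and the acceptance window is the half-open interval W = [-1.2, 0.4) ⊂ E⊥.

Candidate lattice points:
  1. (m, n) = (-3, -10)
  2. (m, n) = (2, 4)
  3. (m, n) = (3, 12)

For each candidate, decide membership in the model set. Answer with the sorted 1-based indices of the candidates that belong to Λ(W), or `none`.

Numerically β ≈ 4.236068 and β' = −1/β ≈ -0.236068.
#1 (-3,-10): internal coord -3 + (-10)·β' = -0.639320; -0.639320 ∈ [-1.2, 0.4) → IN Λ
#2 (2,4): internal coord 2 + (4)·β' = +1.055728; +1.055728 ∉ [-1.2, 0.4) → out
#3 (3,12): internal coord 3 + (12)·β' = +0.167184; +0.167184 ∈ [-1.2, 0.4) → IN Λ

1, 3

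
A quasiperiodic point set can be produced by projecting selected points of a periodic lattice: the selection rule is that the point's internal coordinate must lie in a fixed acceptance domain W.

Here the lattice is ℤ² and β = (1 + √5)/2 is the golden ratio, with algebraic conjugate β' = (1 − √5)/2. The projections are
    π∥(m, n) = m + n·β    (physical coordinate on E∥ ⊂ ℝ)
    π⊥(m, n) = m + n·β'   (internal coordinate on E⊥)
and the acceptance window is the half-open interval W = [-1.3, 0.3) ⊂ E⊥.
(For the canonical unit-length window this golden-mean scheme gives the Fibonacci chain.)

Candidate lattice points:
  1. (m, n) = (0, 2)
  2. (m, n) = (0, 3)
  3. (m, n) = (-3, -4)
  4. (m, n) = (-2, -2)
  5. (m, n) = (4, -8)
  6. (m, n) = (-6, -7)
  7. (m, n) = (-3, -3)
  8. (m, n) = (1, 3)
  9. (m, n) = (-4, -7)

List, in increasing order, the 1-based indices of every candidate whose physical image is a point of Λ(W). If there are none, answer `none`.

β' = (1−√5)/2 ≈ -0.618034.
[1] lift (0,2): star map gives -1.236068; window check -1.3 ≤ -1.236068 < 0.3 is true → IN Λ
[2] lift (0,3): star map gives -1.854102; window check -1.3 ≤ -1.854102 < 0.3 is false → out
[3] lift (-3,-4): star map gives -0.527864; window check -1.3 ≤ -0.527864 < 0.3 is true → IN Λ
[4] lift (-2,-2): star map gives -0.763932; window check -1.3 ≤ -0.763932 < 0.3 is true → IN Λ
[5] lift (4,-8): star map gives 8.944272; window check -1.3 ≤ 8.944272 < 0.3 is false → out
[6] lift (-6,-7): star map gives -1.673762; window check -1.3 ≤ -1.673762 < 0.3 is false → out
[7] lift (-3,-3): star map gives -1.145898; window check -1.3 ≤ -1.145898 < 0.3 is true → IN Λ
[8] lift (1,3): star map gives -0.854102; window check -1.3 ≤ -0.854102 < 0.3 is true → IN Λ
[9] lift (-4,-7): star map gives 0.326238; window check -1.3 ≤ 0.326238 < 0.3 is false → out

1, 3, 4, 7, 8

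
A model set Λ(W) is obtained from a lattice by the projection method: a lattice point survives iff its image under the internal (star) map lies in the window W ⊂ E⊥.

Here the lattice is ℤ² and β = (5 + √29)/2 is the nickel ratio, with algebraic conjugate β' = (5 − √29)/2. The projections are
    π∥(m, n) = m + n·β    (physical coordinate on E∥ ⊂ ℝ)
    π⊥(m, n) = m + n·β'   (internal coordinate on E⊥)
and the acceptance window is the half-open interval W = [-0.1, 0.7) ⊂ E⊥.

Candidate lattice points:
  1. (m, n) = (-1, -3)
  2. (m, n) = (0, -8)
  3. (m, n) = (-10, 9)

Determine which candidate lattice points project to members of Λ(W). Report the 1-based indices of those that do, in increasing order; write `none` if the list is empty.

β' = (5−√29)/2 ≈ -0.192582.
[1] lift (-1,-3): star map gives -0.422253; window check -0.1 ≤ -0.422253 < 0.7 is false → out
[2] lift (0,-8): star map gives 1.540659; window check -0.1 ≤ 1.540659 < 0.7 is false → out
[3] lift (-10,9): star map gives -11.733242; window check -0.1 ≤ -11.733242 < 0.7 is false → out

none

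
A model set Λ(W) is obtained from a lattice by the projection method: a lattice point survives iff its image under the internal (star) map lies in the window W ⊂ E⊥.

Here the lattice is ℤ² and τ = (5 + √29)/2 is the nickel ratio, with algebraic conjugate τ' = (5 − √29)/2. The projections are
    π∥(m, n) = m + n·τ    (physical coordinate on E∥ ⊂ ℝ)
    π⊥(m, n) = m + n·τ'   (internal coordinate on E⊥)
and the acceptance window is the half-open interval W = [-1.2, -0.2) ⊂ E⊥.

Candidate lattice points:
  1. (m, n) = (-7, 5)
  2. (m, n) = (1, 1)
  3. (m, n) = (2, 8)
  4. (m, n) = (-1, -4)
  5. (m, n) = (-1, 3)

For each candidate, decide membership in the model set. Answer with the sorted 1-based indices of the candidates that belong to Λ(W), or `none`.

4

τ' = (5−√29)/2 ≈ -0.19258.
candidate 1: (m,n)=(-7,5) → π∥ = -7+5·τ ≈ 18.96291, π⊥ = -7+5·τ' ≈ -7.96291 ∉ [-1.2, -0.2) ⇒ out
candidate 2: (m,n)=(1,1) → π∥ = 1+1·τ ≈ 6.19258, π⊥ = 1+1·τ' ≈ 0.80742 ∉ [-1.2, -0.2) ⇒ out
candidate 3: (m,n)=(2,8) → π∥ = 2+8·τ ≈ 43.54066, π⊥ = 2+8·τ' ≈ 0.45934 ∉ [-1.2, -0.2) ⇒ out
candidate 4: (m,n)=(-1,-4) → π∥ = -1-4·τ ≈ -21.77033, π⊥ = -1-4·τ' ≈ -0.22967 ∈ [-1.2, -0.2) ⇒ IN Λ
candidate 5: (m,n)=(-1,3) → π∥ = -1+3·τ ≈ 14.57775, π⊥ = -1+3·τ' ≈ -1.57775 ∉ [-1.2, -0.2) ⇒ out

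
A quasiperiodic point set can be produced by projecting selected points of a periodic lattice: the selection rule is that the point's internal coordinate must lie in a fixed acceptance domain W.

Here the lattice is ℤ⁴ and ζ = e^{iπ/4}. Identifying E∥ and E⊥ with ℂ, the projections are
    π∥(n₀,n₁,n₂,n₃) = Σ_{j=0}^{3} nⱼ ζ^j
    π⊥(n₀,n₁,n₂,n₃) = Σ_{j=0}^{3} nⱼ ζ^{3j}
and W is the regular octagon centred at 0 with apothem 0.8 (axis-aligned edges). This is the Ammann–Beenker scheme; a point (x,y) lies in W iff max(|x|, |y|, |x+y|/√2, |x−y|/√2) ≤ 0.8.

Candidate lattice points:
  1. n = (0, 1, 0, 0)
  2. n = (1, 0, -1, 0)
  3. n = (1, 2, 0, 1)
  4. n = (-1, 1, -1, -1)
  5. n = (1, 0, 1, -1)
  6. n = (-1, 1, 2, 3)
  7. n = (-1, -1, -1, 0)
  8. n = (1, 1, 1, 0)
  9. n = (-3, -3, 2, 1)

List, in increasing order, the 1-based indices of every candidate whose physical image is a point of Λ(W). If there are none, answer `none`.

With ζ = e^{iπ/4} the internal vectors are ζ^0,ζ^3,ζ^6,ζ^9.
#1 (0, 1, 0, 0): internal (-0.7071, 0.7071); octagon support 1.0000 vs apothem 0.8 → ∉ W
#2 (1, 0, -1, 0): internal (1.0000, 1.0000); octagon support 1.4142 vs apothem 0.8 → ∉ W
#3 (1, 2, 0, 1): internal (0.2929, 2.1213); octagon support 2.1213 vs apothem 0.8 → ∉ W
#4 (-1, 1, -1, -1): internal (-2.4142, 1.0000); octagon support 2.4142 vs apothem 0.8 → ∉ W
#5 (1, 0, 1, -1): internal (0.2929, -1.7071); octagon support 1.7071 vs apothem 0.8 → ∉ W
#6 (-1, 1, 2, 3): internal (0.4142, 0.8284); octagon support 0.8787 vs apothem 0.8 → ∉ W
#7 (-1, -1, -1, 0): internal (-0.2929, 0.2929); octagon support 0.4142 vs apothem 0.8 → ∈ W
#8 (1, 1, 1, 0): internal (0.2929, -0.2929); octagon support 0.4142 vs apothem 0.8 → ∈ W
#9 (-3, -3, 2, 1): internal (-0.1716, -3.4142); octagon support 3.4142 vs apothem 0.8 → ∉ W

7, 8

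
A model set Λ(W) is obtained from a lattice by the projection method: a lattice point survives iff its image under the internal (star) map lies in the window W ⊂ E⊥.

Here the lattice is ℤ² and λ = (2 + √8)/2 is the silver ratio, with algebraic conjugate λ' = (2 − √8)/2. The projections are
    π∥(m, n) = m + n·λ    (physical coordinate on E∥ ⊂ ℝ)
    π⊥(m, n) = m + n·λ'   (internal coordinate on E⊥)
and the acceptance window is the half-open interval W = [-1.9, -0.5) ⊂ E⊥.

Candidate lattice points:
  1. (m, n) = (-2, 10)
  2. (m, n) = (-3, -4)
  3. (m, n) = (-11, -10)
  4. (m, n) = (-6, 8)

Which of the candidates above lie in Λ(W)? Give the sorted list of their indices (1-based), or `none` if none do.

2

Compute λ' = (2−√8)/2 = -0.41421, so π⊥(m,n) = m -0.41421·n.
[1] lift (-2,10): star map gives -6.14214; window check -1.9 ≤ -6.14214 < -0.5 is false → out
[2] lift (-3,-4): star map gives -1.34315; window check -1.9 ≤ -1.34315 < -0.5 is true → IN Λ
[3] lift (-11,-10): star map gives -6.85786; window check -1.9 ≤ -6.85786 < -0.5 is false → out
[4] lift (-6,8): star map gives -9.31371; window check -1.9 ≤ -9.31371 < -0.5 is false → out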